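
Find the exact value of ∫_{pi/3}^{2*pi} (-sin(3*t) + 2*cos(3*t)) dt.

An antiderivative is F(t) = 2*sin(3*t)/3 + cos(3*t)/3.
Then F(2*pi) - F(pi/3) = (1/3) - (-1/3) = 2/3.

2/3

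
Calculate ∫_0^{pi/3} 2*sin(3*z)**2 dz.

Use the identity sin^2(3*z) = (1 - cos(6*z))/2.
An antiderivative is F(z) = z - sin(6*z)/6.
Then F(pi/3) - F(0) = (pi/3) - (0) = pi/3.

pi/3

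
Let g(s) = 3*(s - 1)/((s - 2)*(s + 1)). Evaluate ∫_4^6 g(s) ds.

log(98/25)

Factor the denominator: s**2 - s - 2 = (s + 1)(s - 2).
Partial fractions: 3*(s - 1)/((s - 2)*(s + 1)) = 2/(s + 1) + 1/(s - 2).
An antiderivative is F(s) = log(s - 2) + 2*log(s + 1).
Then F(6) - F(4) = (2*log(2) + 2*log(7)) - (log(50)) = log(98/25).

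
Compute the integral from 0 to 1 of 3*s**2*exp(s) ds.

-6 + 3*E

Integrate by parts twice (u = s^2, dv = 3*exp(s) ds).
An antiderivative is F(s) = (3*s**2 - 6*s + 6)*exp(s).
Then F(1) - F(0) = (3*E) - (6) = -6 + 3*E.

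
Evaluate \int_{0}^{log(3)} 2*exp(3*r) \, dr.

52/3

Let u = exp(r), so du = exp(r) dr. When r = 0, u = 1; when r = log(3), u = 3.
The integral becomes 2·∫ u**2 du from 1 to 3, with antiderivative 2*u**3/3.
Back in r: F(r) = 2*exp(3*r)/3.
Then F(log(3)) - F(0) = (18) - (2/3) = 52/3.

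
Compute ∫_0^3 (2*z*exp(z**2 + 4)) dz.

Let u = z**2 + 4, so du = 2*z dz. When z = 0, u = 4; when z = 3, u = 13.
The integral becomes ∫ exp(u) du from 4 to 13, with antiderivative exp(u).
Back in z: F(z) = exp(z**2 + 4).
Then F(3) - F(0) = (exp(13)) - (exp(4)) = -exp(4) + exp(13).

-exp(4) + exp(13)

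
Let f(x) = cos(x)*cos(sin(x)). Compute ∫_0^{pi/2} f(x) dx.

Let u = sin(x), so du = cos(x) dx. When x = 0, u = 0; when x = pi/2, u = 1.
The integral becomes ∫ cos(u) du from 0 to 1, with antiderivative sin(u).
Back in x: F(x) = sin(sin(x)).
Then F(pi/2) - F(0) = (sin(1)) - (0) = sin(1).

sin(1)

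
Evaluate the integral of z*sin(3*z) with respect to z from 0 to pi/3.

Integrate by parts once (u = z, dv = sin(3*z) dz).
An antiderivative is F(z) = -z*cos(3*z)/3 + sin(3*z)/9.
Then F(pi/3) - F(0) = (pi/9) - (0) = pi/9.

pi/9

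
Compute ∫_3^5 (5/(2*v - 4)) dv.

5*log(3)/2

An antiderivative is F(v) = 5*log(2*v - 4)/2.
Then F(5) - F(3) = (5*log(6)/2) - (5*log(2)/2) = 5*log(3)/2.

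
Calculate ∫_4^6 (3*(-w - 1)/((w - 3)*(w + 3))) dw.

log(7/81)

Factor the denominator: w**2 - 9 = (w + 3)(w - 3).
Partial fractions: 3*(-w - 1)/((w - 3)*(w + 3)) = -1/(w + 3) - 2/(w - 3).
An antiderivative is F(w) = -2*log(w - 3) - log(w + 3).
Then F(6) - F(4) = (-log(81)) - (-log(7)) = log(7/81).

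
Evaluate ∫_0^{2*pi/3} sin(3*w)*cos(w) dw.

9/16

Use the identity sin(3*w)cos(w) = [sin(4*w) + sin(2*w)]/2.
An antiderivative is F(w) = -cos(2*w)/4 - cos(4*w)/8.
Then F(2*pi/3) - F(0) = (3/16) - (-3/8) = 9/16.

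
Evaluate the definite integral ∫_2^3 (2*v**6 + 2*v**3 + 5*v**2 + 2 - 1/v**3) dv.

By the power rule, an antiderivative is F(v) = 2*v**7/7 + v**4/2 + 5*v**3/3 + 2*v + 1/(2*v**2).
Then F(3) - F(2) = (45134/63) - (10421/168) = 329809/504.

329809/504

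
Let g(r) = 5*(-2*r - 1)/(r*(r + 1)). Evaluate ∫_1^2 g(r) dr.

-5*log(3)

Factor the denominator: r**2 + r = (r + 1)r.
Partial fractions: 5*(-2*r - 1)/(r*(r + 1)) = -5/(r + 1) - 5/r.
An antiderivative is F(r) = -5*log(r) - 5*log(r + 1).
Then F(2) - F(1) = (-5*log(3) - 5*log(2)) - (-log(32)) = -5*log(3).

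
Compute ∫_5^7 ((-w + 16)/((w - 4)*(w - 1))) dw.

Factor the denominator: w**2 - 5*w + 4 = (w - 1)(w - 4).
Partial fractions: (-w + 16)/((w - 4)*(w - 1)) = -5/(w - 1) + 4/(w - 4).
An antiderivative is F(w) = 4*log(w - 4) - 5*log(w - 1).
Then F(7) - F(5) = (-log(96)) - (-10*log(2)) = log(32/3).

log(32/3)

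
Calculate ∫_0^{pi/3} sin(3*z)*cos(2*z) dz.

Use the identity sin(3*z)cos(2*z) = [sin(5*z) + sin(z)]/2.
An antiderivative is F(z) = -cos(z)/2 - cos(5*z)/10.
Then F(pi/3) - F(0) = (-3/10) - (-3/5) = 3/10.

3/10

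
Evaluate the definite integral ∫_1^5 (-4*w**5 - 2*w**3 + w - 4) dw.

By the power rule, an antiderivative is F(w) = -2*w**6/3 - w**4/2 + w**2/2 - 4*w.
Then F(5) - F(1) = (-32210/3) - (-14/3) = -10732.

-10732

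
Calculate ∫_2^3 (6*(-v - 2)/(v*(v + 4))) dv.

-3*log(7) + 6*log(2)

Factor the denominator: v**2 + 4*v = (v + 4)v.
Partial fractions: 6*(-v - 2)/(v*(v + 4)) = -3/(v + 4) - 3/v.
An antiderivative is F(v) = -3*log(v) - 3*log(v + 4).
Then F(3) - F(2) = (-3*log(7) - 3*log(3)) - (-6*log(2) - 3*log(3)) = -3*log(7) + 6*log(2).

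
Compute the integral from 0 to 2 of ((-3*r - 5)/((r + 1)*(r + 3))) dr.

log(3/25)

Factor the denominator: r**2 + 4*r + 3 = (r + 3)(r + 1).
Partial fractions: (-3*r - 5)/((r + 1)*(r + 3)) = -2/(r + 3) - 1/(r + 1).
An antiderivative is F(r) = -log(r + 1) - 2*log(r + 3).
Then F(2) - F(0) = (-log(75)) - (-log(9)) = log(3/25).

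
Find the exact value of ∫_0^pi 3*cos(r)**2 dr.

Use the identity cos^2(r) = (1 + cos(2*r))/2.
An antiderivative is F(r) = 3*r/2 + 3*sin(2*r)/4.
Then F(pi) - F(0) = (3*pi/2) - (0) = 3*pi/2.

3*pi/2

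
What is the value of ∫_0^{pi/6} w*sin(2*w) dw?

Integrate by parts once (u = w, dv = sin(2*w) dw).
An antiderivative is F(w) = -w*cos(2*w)/2 + sin(2*w)/4.
Then F(pi/6) - F(0) = (-pi/24 + sqrt(3)/8) - (0) = -pi/24 + sqrt(3)/8.

-pi/24 + sqrt(3)/8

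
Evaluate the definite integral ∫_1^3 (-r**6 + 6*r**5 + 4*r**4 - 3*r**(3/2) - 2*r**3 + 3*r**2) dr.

20878/35 - 54*sqrt(3)/5

By the power rule, an antiderivative is F(r) = -r**7/7 + r**6 - 6*r**(5/2)/5 + 4*r**5/5 - r**4/2 + r**3.
Then F(3) - F(1) = (41823/70 - 54*sqrt(3)/5) - (67/70) = 20878/35 - 54*sqrt(3)/5.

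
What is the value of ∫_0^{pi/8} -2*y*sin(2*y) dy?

sqrt(2)*(-4 + pi)/16

Integrate by parts once (u = y, dv = -2*sin(2*y) dy).
An antiderivative is F(y) = y*cos(2*y) - sin(2*y)/2.
Then F(pi/8) - F(0) = (sqrt(2)*(-4 + pi)/16) - (0) = sqrt(2)*(-4 + pi)/16.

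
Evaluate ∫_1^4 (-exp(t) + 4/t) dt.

-exp(4) + exp(1) + 8*log(2)

An antiderivative is F(t) = -exp(t) + 4*log(t).
Then F(4) - F(1) = (-exp(4) + 8*log(2)) - (-exp(1)) = -exp(4) + exp(1) + 8*log(2).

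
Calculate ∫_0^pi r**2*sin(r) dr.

Integrate by parts twice (u = r^2, dv = sin(r) dr).
An antiderivative is F(r) = -r**2*cos(r) + 2*r*sin(r) + 2*cos(r).
Then F(pi) - F(0) = (-2 + pi**2) - (2) = -4 + pi**2.

-4 + pi**2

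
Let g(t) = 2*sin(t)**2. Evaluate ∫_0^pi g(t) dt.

pi

Use the identity sin^2(t) = (1 - cos(2*t))/2.
An antiderivative is F(t) = t - sin(2*t)/2.
Then F(pi) - F(0) = (pi) - (0) = pi.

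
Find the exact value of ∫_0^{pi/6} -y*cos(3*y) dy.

1/9 - pi/18

Integrate by parts once (u = y, dv = -cos(3*y) dy).
An antiderivative is F(y) = -y*sin(3*y)/3 - cos(3*y)/9.
Then F(pi/6) - F(0) = (-pi/18) - (-1/9) = 1/9 - pi/18.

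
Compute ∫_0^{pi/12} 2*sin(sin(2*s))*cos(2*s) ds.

Let u = sin(2*s), so du = 2*cos(2*s) ds. When s = 0, u = 0; when s = pi/12, u = 1/2.
The integral becomes ∫ sin(u) du from 0 to 1/2, with antiderivative -cos(u).
Back in s: F(s) = -cos(sin(2*s)).
Then F(pi/12) - F(0) = (-cos(1/2)) - (-1) = 1 - cos(1/2).

1 - cos(1/2)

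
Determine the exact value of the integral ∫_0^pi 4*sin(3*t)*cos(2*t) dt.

Use the identity sin(3*t)cos(2*t) = [sin(5*t) + sin(t)]/2.
An antiderivative is F(t) = -2*cos(t) - 2*cos(5*t)/5.
Then F(pi) - F(0) = (12/5) - (-12/5) = 24/5.

24/5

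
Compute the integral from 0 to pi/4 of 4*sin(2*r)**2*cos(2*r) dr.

2/3

Let u = sin(2*r), so du = 2*cos(2*r) dr. When r = 0, u = 0; when r = pi/4, u = 1.
The integral becomes 2·∫ u**2 du from 0 to 1, with antiderivative 2*u**3/3.
Back in r: F(r) = 2*sin(2*r)**3/3.
Then F(pi/4) - F(0) = (2/3) - (0) = 2/3.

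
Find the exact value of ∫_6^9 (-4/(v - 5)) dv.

-8*log(2)

An antiderivative is F(v) = -4*log(v - 5).
Then F(9) - F(6) = (-8*log(2)) - (0) = -8*log(2).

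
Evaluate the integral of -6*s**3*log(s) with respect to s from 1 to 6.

Integrate by parts once (u = ln s, dv = -6*s**3 ds).
An antiderivative is F(s) = -3*s**4*(4*log(s) - 1)/8.
Then F(6) - F(1) = (-1944*log(3) - 1944*log(2) + 486) - (3/8) = -1944*log(3) - 1944*log(2) + 3885/8.

-1944*log(3) - 1944*log(2) + 3885/8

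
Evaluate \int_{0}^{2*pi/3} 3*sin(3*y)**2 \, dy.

pi

Use the identity sin^2(3*y) = (1 - cos(6*y))/2.
An antiderivative is F(y) = 3*y/2 - sin(6*y)/4.
Then F(2*pi/3) - F(0) = (pi) - (0) = pi.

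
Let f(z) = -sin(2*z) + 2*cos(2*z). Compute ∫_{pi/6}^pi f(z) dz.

1/4 - sqrt(3)/2

An antiderivative is F(z) = sin(2*z) + cos(2*z)/2.
Then F(pi) - F(pi/6) = (1/2) - (1/4 + sqrt(3)/2) = 1/4 - sqrt(3)/2.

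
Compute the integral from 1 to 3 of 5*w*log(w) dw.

Integrate by parts once (u = ln w, dv = 5*w dw).
An antiderivative is F(w) = 5*w**2*(2*log(w) - 1)/4.
Then F(3) - F(1) = (-45/4 + 45*log(3)/2) - (-5/4) = -10 + 45*log(3)/2.

-10 + 45*log(3)/2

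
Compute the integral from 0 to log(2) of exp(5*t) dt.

Let u = exp(t), so du = exp(t) dt. When t = 0, u = 1; when t = log(2), u = 2.
The integral becomes ∫ u**4 du from 1 to 2, with antiderivative u**5/5.
Back in t: F(t) = exp(5*t)/5.
Then F(log(2)) - F(0) = (32/5) - (1/5) = 31/5.

31/5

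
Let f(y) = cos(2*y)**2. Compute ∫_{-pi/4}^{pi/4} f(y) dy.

pi/4

Use the identity cos^2(2*y) = (1 + cos(4*y))/2.
An antiderivative is F(y) = y/2 + sin(4*y)/8.
Then F(pi/4) - F(-pi/4) = (pi/8) - (-pi/8) = pi/4.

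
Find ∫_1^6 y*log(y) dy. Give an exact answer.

Integrate by parts once (u = ln y, dv = y dy).
An antiderivative is F(y) = y**2*(2*log(y) - 1)/4.
Then F(6) - F(1) = (-9 + 18*log(2) + 18*log(3)) - (-1/4) = -35/4 + 18*log(2) + 18*log(3).

-35/4 + 18*log(2) + 18*log(3)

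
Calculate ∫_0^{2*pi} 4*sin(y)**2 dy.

4*pi

Use the identity sin^2(y) = (1 - cos(2*y))/2.
An antiderivative is F(y) = 2*y - sin(2*y).
Then F(2*pi) - F(0) = (4*pi) - (0) = 4*pi.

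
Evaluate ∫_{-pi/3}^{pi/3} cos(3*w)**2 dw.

pi/3

Use the identity cos^2(3*w) = (1 + cos(6*w))/2.
An antiderivative is F(w) = w/2 + sin(6*w)/12.
Then F(pi/3) - F(-pi/3) = (pi/6) - (-pi/6) = pi/3.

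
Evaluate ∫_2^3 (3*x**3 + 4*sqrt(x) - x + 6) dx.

-16*sqrt(2)/3 + 8*sqrt(3) + 209/4

By the power rule, an antiderivative is F(x) = 3*x**4/4 + 8*x**(3/2)/3 - x**2/2 + 6*x.
Then F(3) - F(2) = (8*sqrt(3) + 297/4) - (16*sqrt(2)/3 + 22) = -16*sqrt(2)/3 + 8*sqrt(3) + 209/4.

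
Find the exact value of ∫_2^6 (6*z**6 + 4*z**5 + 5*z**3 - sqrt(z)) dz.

-4*sqrt(6) + 4*sqrt(2)/3 + 5722432/21

By the power rule, an antiderivative is F(z) = 6*z**7/7 + 2*z**6/3 + 5*z**4/4 - 2*z**(3/2)/3.
Then F(6) - F(2) = (1908684/7 - 4*sqrt(6)) - (3620/21 - 4*sqrt(2)/3) = -4*sqrt(6) + 4*sqrt(2)/3 + 5722432/21.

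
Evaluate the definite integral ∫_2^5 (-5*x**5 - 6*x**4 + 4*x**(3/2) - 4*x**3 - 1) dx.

-172911/10 - 32*sqrt(2)/5 + 40*sqrt(5)

By the power rule, an antiderivative is F(x) = -5*x**6/6 + 8*x**(5/2)/5 - 6*x**5/5 - x**4 - x.
Then F(5) - F(2) = (-104405/6 + 40*sqrt(5)) - (-1646/15 + 32*sqrt(2)/5) = -172911/10 - 32*sqrt(2)/5 + 40*sqrt(5).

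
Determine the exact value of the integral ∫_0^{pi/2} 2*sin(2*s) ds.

An antiderivative is F(s) = -cos(2*s).
Then F(pi/2) - F(0) = (1) - (-1) = 2.

2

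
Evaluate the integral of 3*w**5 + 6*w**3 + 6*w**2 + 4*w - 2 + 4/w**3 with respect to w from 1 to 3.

By the power rule, an antiderivative is F(w) = w**6/2 + 3*w**4/2 + 2*w**3 + 2*w**2 - 2*w - 2/w**2.
Then F(3) - F(1) = (4966/9) - (2) = 4948/9.

4948/9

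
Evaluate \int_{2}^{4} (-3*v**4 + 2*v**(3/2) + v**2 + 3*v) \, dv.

-7994/15 - 16*sqrt(2)/5

By the power rule, an antiderivative is F(v) = 4*v**(5/2)/5 - 3*v**5/5 + v**3/3 + 3*v**2/2.
Then F(4) - F(2) = (-8152/15) - (-158/15 + 16*sqrt(2)/5) = -7994/15 - 16*sqrt(2)/5.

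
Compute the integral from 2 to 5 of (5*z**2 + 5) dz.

210

By the power rule, an antiderivative is F(z) = 5*z**3/3 + 5*z.
Then F(5) - F(2) = (700/3) - (70/3) = 210.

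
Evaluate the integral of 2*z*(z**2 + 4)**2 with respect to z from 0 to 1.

61/3

Let u = z**2 + 4, so du = 2*z dz. When z = 0, u = 4; when z = 1, u = 5.
The integral becomes ∫ u**2 du from 4 to 5, with antiderivative u**3/3.
Back in z: F(z) = (z**2 + 4)**3/3.
Then F(1) - F(0) = (125/3) - (64/3) = 61/3.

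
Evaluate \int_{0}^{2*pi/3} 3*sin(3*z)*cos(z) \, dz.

27/16

Use the identity sin(3*z)cos(z) = [sin(4*z) + sin(2*z)]/2.
An antiderivative is F(z) = -3*cos(2*z)/4 - 3*cos(4*z)/8.
Then F(2*pi/3) - F(0) = (9/16) - (-9/8) = 27/16.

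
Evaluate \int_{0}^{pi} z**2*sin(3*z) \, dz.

Integrate by parts twice (u = z^2, dv = sin(3*z) dz).
An antiderivative is F(z) = -z**2*cos(3*z)/3 + 2*z*sin(3*z)/9 + 2*cos(3*z)/27.
Then F(pi) - F(0) = (-2/27 + pi**2/3) - (2/27) = -4/27 + pi**2/3.

-4/27 + pi**2/3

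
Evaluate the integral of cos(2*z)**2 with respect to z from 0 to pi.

Use the identity cos^2(2*z) = (1 + cos(4*z))/2.
An antiderivative is F(z) = z/2 + sin(4*z)/8.
Then F(pi) - F(0) = (pi/2) - (0) = pi/2.

pi/2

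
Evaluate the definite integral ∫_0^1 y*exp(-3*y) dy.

(-4 + exp(3))*exp(-3)/9

Integrate by parts once (u = y, dv = exp(-3*y) dy).
An antiderivative is F(y) = (-3*y - 1)*exp(-3*y)/9.
Then F(1) - F(0) = (-4*exp(-3)/9) - (-1/9) = (-4 + exp(3))*exp(-3)/9.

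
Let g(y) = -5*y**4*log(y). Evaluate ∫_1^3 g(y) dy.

Integrate by parts once (u = ln y, dv = -5*y**4 dy).
An antiderivative is F(y) = -y**5*(5*log(y) - 1)/5.
Then F(3) - F(1) = (243/5 - 243*log(3)) - (1/5) = 242/5 - 243*log(3).

242/5 - 243*log(3)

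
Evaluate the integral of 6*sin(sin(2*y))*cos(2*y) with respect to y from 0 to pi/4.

3 - 3*cos(1)

Let u = sin(2*y), so du = 2*cos(2*y) dy. When y = 0, u = 0; when y = pi/4, u = 1.
The integral becomes 3·∫ sin(u) du from 0 to 1, with antiderivative -3*cos(u).
Back in y: F(y) = -3*cos(sin(2*y)).
Then F(pi/4) - F(0) = (-3*cos(1)) - (-3) = 3 - 3*cos(1).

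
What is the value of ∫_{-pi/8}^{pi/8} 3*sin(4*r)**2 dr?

Use the identity sin^2(4*r) = (1 - cos(8*r))/2.
An antiderivative is F(r) = 3*r/2 - 3*sin(8*r)/16.
Then F(pi/8) - F(-pi/8) = (3*pi/16) - (-3*pi/16) = 3*pi/8.

3*pi/8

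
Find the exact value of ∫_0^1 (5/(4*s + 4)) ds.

An antiderivative is F(s) = 5*log(4*s + 4)/4.
Then F(1) - F(0) = (15*log(2)/4) - (5*log(2)/2) = 5*log(2)/4.

5*log(2)/4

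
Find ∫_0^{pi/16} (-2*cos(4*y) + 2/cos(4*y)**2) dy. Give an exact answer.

1/2 - sqrt(2)/4

An antiderivative is F(y) = -sin(4*y)/2 + tan(4*y)/2.
Then F(pi/16) - F(0) = (1/2 - sqrt(2)/4) - (0) = 1/2 - sqrt(2)/4.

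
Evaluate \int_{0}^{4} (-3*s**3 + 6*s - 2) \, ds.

By the power rule, an antiderivative is F(s) = -3*s**4/4 + 3*s**2 - 2*s.
Then F(4) - F(0) = (-152) - (0) = -152.

-152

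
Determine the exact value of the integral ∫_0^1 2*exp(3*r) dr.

An antiderivative is F(r) = 2*exp(3*r)/3.
Then F(1) - F(0) = (2*exp(3)/3) - (2/3) = -2/3 + 2*exp(3)/3.

-2/3 + 2*exp(3)/3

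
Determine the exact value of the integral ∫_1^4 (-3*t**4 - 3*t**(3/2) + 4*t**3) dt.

By the power rule, an antiderivative is F(t) = -6*t**(5/2)/5 - 3*t**5/5 + t**4.
Then F(4) - F(1) = (-1984/5) - (-4/5) = -396.

-396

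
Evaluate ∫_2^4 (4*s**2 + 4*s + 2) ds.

308/3

By the power rule, an antiderivative is F(s) = 4*s**3/3 + 2*s**2 + 2*s.
Then F(4) - F(2) = (376/3) - (68/3) = 308/3.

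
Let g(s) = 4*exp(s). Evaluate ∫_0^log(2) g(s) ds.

An antiderivative is F(s) = 4*exp(s).
Then F(log(2)) - F(0) = (8) - (4) = 4.

4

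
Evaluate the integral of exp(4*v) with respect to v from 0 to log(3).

Let u = exp(v), so du = exp(v) dv. When v = 0, u = 1; when v = log(3), u = 3.
The integral becomes ∫ u**3 du from 1 to 3, with antiderivative u**4/4.
Back in v: F(v) = exp(4*v)/4.
Then F(log(3)) - F(0) = (81/4) - (1/4) = 20.

20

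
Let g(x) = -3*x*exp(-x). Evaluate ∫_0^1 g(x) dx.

Integrate by parts once (u = x, dv = -3*exp(-x) dx).
An antiderivative is F(x) = (3*x + 3)*exp(-x).
Then F(1) - F(0) = (6*exp(-1)) - (3) = -3 + 6*exp(-1).

-3 + 6*exp(-1)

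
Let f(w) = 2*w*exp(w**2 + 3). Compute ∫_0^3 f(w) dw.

-exp(3) + exp(12)

Let u = w**2 + 3, so du = 2*w dw. When w = 0, u = 3; when w = 3, u = 12.
The integral becomes ∫ exp(u) du from 3 to 12, with antiderivative exp(u).
Back in w: F(w) = exp(w**2 + 3).
Then F(3) - F(0) = (exp(12)) - (exp(3)) = -exp(3) + exp(12).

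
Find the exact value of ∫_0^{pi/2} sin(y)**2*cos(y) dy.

1/3

Let u = sin(y), so du = cos(y) dy. When y = 0, u = 0; when y = pi/2, u = 1.
The integral becomes ∫ u**2 du from 0 to 1, with antiderivative u**3/3.
Back in y: F(y) = sin(y)**3/3.
Then F(pi/2) - F(0) = (1/3) - (0) = 1/3.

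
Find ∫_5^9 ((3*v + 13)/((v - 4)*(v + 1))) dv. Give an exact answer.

2*log(3) + 3*log(5)

Factor the denominator: v**2 - 3*v - 4 = (v + 1)(v - 4).
Partial fractions: (3*v + 13)/((v - 4)*(v + 1)) = -2/(v + 1) + 5/(v - 4).
An antiderivative is F(v) = 5*log(v - 4) - 2*log(v + 1).
Then F(9) - F(5) = (-2*log(2) + 3*log(5)) - (-log(36)) = 2*log(3) + 3*log(5).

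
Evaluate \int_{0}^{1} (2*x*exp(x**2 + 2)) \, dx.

-exp(2) + exp(3)

Let u = x**2 + 2, so du = 2*x dx. When x = 0, u = 2; when x = 1, u = 3.
The integral becomes ∫ exp(u) du from 2 to 3, with antiderivative exp(u).
Back in x: F(x) = exp(x**2 + 2).
Then F(1) - F(0) = (exp(3)) - (exp(2)) = -exp(2) + exp(3).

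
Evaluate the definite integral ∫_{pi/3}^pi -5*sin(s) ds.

An antiderivative is F(s) = 5*cos(s).
Then F(pi) - F(pi/3) = (-5) - (5/2) = -15/2.

-15/2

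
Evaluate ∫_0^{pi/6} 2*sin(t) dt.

An antiderivative is F(t) = -2*cos(t).
Then F(pi/6) - F(0) = (-sqrt(3)) - (-2) = 2 - sqrt(3).

2 - sqrt(3)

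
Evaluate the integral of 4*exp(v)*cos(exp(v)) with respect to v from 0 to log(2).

-4*sin(1) + 4*sin(2)

Let u = exp(v), so du = exp(v) dv. When v = 0, u = 1; when v = log(2), u = 2.
The integral becomes 4·∫ cos(u) du from 1 to 2, with antiderivative 4*sin(u).
Back in v: F(v) = 4*sin(exp(v)).
Then F(log(2)) - F(0) = (4*sin(2)) - (4*sin(1)) = -4*sin(1) + 4*sin(2).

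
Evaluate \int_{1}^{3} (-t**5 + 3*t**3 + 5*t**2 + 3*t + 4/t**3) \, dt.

By the power rule, an antiderivative is F(t) = -t**6/6 + 3*t**4/4 + 5*t**3/3 + 3*t**2/2 - 2/t**2.
Then F(3) - F(1) = (-89/36) - (7/4) = -38/9.

-38/9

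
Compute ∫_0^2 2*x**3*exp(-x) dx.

12 - 76*exp(-2)

Integrate by parts 3 times (u = x^3, dv = 2*exp(-x) dx).
An antiderivative is F(x) = (-2*x**3 - 6*x**2 - 12*x - 12)*exp(-x).
Then F(2) - F(0) = (-76*exp(-2)) - (-12) = 12 - 76*exp(-2).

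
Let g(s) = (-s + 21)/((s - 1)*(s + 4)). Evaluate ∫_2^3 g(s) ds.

Factor the denominator: s**2 + 3*s - 4 = (s + 4)(s - 1).
Partial fractions: (-s + 21)/((s - 1)*(s + 4)) = -5/(s + 4) + 4/(s - 1).
An antiderivative is F(s) = 4*log(s - 1) - 5*log(s + 4).
Then F(3) - F(2) = (-5*log(7) + 4*log(2)) - (-5*log(3) - 5*log(2)) = -5*log(7) + 5*log(3) + 9*log(2).

-5*log(7) + 5*log(3) + 9*log(2)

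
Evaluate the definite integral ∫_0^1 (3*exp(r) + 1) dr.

-2 + 3*E

An antiderivative is F(r) = r + 3*exp(r).
Then F(1) - F(0) = (1 + 3*E) - (3) = -2 + 3*E.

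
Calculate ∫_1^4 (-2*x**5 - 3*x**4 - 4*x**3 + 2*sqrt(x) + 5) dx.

By the power rule, an antiderivative is F(x) = -x**6/3 - 3*x**5/5 - x**4 + 4*x**(3/2)/3 + 5*x.
Then F(4) - F(1) = (-33076/15) - (22/5) = -33142/15.

-33142/15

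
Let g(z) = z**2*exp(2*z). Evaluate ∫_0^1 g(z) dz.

Integrate by parts twice (u = z^2, dv = exp(2*z) dz).
An antiderivative is F(z) = (2*z**2 - 2*z + 1)*exp(2*z)/4.
Then F(1) - F(0) = (exp(2)/4) - (1/4) = -1/4 + exp(2)/4.

-1/4 + exp(2)/4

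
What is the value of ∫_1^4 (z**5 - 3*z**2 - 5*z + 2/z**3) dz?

9327/16

By the power rule, an antiderivative is F(z) = z**6/6 - z**3 - 5*z**2/2 - 1/z**2.
Then F(4) - F(1) = (27773/48) - (-13/3) = 9327/16.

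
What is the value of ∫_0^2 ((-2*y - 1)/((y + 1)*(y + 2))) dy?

log(3/8)

Factor the denominator: y**2 + 3*y + 2 = (y + 2)(y + 1).
Partial fractions: (-2*y - 1)/((y + 1)*(y + 2)) = -3/(y + 2) + 1/(y + 1).
An antiderivative is F(y) = log(y + 1) - 3*log(y + 2).
Then F(2) - F(0) = (log(3/64)) - (-log(8)) = log(3/8).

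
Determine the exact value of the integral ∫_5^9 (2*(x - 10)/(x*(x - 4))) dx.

-8*log(5) + 10*log(3)

Factor the denominator: x**2 - 4*x = x(x - 4).
Partial fractions: 2*(x - 10)/(x*(x - 4)) = 5/x - 3/(x - 4).
An antiderivative is F(x) = 5*log(x) - 3*log(x - 4).
Then F(9) - F(5) = (-3*log(5) + 10*log(3)) - (5*log(5)) = -8*log(5) + 10*log(3).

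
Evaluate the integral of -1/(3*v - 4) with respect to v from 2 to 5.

An antiderivative is F(v) = -log(3*v - 4)/3.
Then F(5) - F(2) = (-log(11)/3) - (-log(2)/3) = -log(11)/3 + log(2)/3.

-log(11)/3 + log(2)/3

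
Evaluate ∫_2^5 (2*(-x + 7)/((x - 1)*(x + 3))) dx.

Factor the denominator: x**2 + 2*x - 3 = (x + 3)(x - 1).
Partial fractions: 2*(-x + 7)/((x - 1)*(x + 3)) = -5/(x + 3) + 3/(x - 1).
An antiderivative is F(x) = 3*log(x - 1) - 5*log(x + 3).
Then F(5) - F(2) = (-9*log(2)) - (-5*log(5)) = -9*log(2) + 5*log(5).

-9*log(2) + 5*log(5)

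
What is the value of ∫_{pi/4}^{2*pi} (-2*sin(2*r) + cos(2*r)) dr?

An antiderivative is F(r) = sin(2*r)/2 + cos(2*r).
Then F(2*pi) - F(pi/4) = (1) - (1/2) = 1/2.

1/2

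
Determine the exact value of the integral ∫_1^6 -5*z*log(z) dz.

Integrate by parts once (u = ln z, dv = -5*z dz).
An antiderivative is F(z) = -5*z**2*(2*log(z) - 1)/4.
Then F(6) - F(1) = (-90*log(3) - 90*log(2) + 45) - (5/4) = -90*log(3) - 90*log(2) + 175/4.

-90*log(3) - 90*log(2) + 175/4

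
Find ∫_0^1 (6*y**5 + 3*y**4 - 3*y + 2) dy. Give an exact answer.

21/10

By the power rule, an antiderivative is F(y) = y**6 + 3*y**5/5 - 3*y**2/2 + 2*y.
Then F(1) - F(0) = (21/10) - (0) = 21/10.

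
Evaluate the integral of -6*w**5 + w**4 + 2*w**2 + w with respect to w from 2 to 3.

By the power rule, an antiderivative is F(w) = -w**6 + w**5/5 + 2*w**3/3 + w**2/2.
Then F(3) - F(2) = (-6579/10) - (-754/15) = -18229/30.

-18229/30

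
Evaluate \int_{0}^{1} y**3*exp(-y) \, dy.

6 - 16*exp(-1)

Integrate by parts 3 times (u = y^3, dv = exp(-y) dy).
An antiderivative is F(y) = (-y**3 - 3*y**2 - 6*y - 6)*exp(-y).
Then F(1) - F(0) = (-16*exp(-1)) - (-6) = 6 - 16*exp(-1).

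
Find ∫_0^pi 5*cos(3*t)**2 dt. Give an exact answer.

Use the identity cos^2(3*t) = (1 + cos(6*t))/2.
An antiderivative is F(t) = 5*t/2 + 5*sin(6*t)/12.
Then F(pi) - F(0) = (5*pi/2) - (0) = 5*pi/2.

5*pi/2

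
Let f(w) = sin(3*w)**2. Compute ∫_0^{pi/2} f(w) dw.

pi/4

Use the identity sin^2(3*w) = (1 - cos(6*w))/2.
An antiderivative is F(w) = w/2 - sin(6*w)/12.
Then F(pi/2) - F(0) = (pi/4) - (0) = pi/4.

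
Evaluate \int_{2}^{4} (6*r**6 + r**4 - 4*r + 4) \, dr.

By the power rule, an antiderivative is F(r) = 6*r**7/7 + r**5/5 - 2*r**2 + 4*r.
Then F(4) - F(2) = (498128/35) - (4064/35) = 494064/35.

494064/35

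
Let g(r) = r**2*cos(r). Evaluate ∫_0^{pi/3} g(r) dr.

Integrate by parts twice (u = r^2, dv = cos(r) dr).
An antiderivative is F(r) = r**2*sin(r) + 2*r*cos(r) - 2*sin(r).
Then F(pi/3) - F(0) = (-sqrt(3) + sqrt(3)*pi**2/18 + pi/3) - (0) = -sqrt(3) + sqrt(3)*pi**2/18 + pi/3.

-sqrt(3) + sqrt(3)*pi**2/18 + pi/3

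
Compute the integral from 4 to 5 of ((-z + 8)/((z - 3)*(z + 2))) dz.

log(72/49)

Factor the denominator: z**2 - z - 6 = (z + 2)(z - 3).
Partial fractions: (-z + 8)/((z - 3)*(z + 2)) = -2/(z + 2) + 1/(z - 3).
An antiderivative is F(z) = log(z - 3) - 2*log(z + 2).
Then F(5) - F(4) = (log(2/49)) - (-log(36)) = log(72/49).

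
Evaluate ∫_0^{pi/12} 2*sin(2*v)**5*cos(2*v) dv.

1/384

Let u = sin(2*v), so du = 2*cos(2*v) dv. When v = 0, u = 0; when v = pi/12, u = 1/2.
The integral becomes ∫ u**5 du from 0 to 1/2, with antiderivative u**6/6.
Back in v: F(v) = sin(2*v)**6/6.
Then F(pi/12) - F(0) = (1/384) - (0) = 1/384.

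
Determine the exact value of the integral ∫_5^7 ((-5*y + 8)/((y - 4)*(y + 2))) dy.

-8*log(3) + 3*log(7)

Factor the denominator: y**2 - 2*y - 8 = (y + 2)(y - 4).
Partial fractions: (-5*y + 8)/((y - 4)*(y + 2)) = -3/(y + 2) - 2/(y - 4).
An antiderivative is F(y) = -2*log(y - 4) - 3*log(y + 2).
Then F(7) - F(5) = (-8*log(3)) - (-3*log(7)) = -8*log(3) + 3*log(7).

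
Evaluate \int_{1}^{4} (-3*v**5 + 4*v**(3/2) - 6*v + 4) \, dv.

By the power rule, an antiderivative is F(v) = -v**6/2 + 8*v**(5/2)/5 - 3*v**2 + 4*v.
Then F(4) - F(1) = (-10144/5) - (21/10) = -20309/10.

-20309/10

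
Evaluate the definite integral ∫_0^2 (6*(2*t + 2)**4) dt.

Let u = 2*t + 2, so du = 2 dt. When t = 0, u = 2; when t = 2, u = 6.
The integral becomes 3·∫ u**4 du from 2 to 6, with antiderivative 3*u**5/5.
Back in t: F(t) = 3*(2*t + 2)**5/5.
Then F(2) - F(0) = (23328/5) - (96/5) = 23232/5.

23232/5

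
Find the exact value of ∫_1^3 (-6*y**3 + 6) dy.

-108

By the power rule, an antiderivative is F(y) = -3*y**4/2 + 6*y.
Then F(3) - F(1) = (-207/2) - (9/2) = -108.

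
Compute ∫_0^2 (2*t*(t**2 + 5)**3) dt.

Let u = t**2 + 5, so du = 2*t dt. When t = 0, u = 5; when t = 2, u = 9.
The integral becomes ∫ u**3 du from 5 to 9, with antiderivative u**4/4.
Back in t: F(t) = (t**2 + 5)**4/4.
Then F(2) - F(0) = (6561/4) - (625/4) = 1484.

1484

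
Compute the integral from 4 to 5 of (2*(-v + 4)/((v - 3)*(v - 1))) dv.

log(27/32)

Factor the denominator: v**2 - 4*v + 3 = (v - 1)(v - 3).
Partial fractions: 2*(-v + 4)/((v - 3)*(v - 1)) = -3/(v - 1) + 1/(v - 3).
An antiderivative is F(v) = log(v - 3) - 3*log(v - 1).
Then F(5) - F(4) = (-log(32)) - (-log(27)) = log(27/32).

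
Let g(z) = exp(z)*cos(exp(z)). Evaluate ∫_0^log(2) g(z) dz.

-sin(1) + sin(2)

Let u = exp(z), so du = exp(z) dz. When z = 0, u = 1; when z = log(2), u = 2.
The integral becomes ∫ cos(u) du from 1 to 2, with antiderivative sin(u).
Back in z: F(z) = sin(exp(z)).
Then F(log(2)) - F(0) = (sin(2)) - (sin(1)) = -sin(1) + sin(2).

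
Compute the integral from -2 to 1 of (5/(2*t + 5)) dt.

An antiderivative is F(t) = 5*log(2*t + 5)/2.
Then F(1) - F(-2) = (5*log(7)/2) - (0) = 5*log(7)/2.

5*log(7)/2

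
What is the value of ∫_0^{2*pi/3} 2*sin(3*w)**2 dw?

2*pi/3

Use the identity sin^2(3*w) = (1 - cos(6*w))/2.
An antiderivative is F(w) = w - sin(6*w)/6.
Then F(2*pi/3) - F(0) = (2*pi/3) - (0) = 2*pi/3.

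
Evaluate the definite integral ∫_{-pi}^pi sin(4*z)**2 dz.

Use the identity sin^2(4*z) = (1 - cos(8*z))/2.
An antiderivative is F(z) = z/2 - sin(8*z)/16.
Then F(pi) - F(-pi) = (pi/2) - (-pi/2) = pi.

pi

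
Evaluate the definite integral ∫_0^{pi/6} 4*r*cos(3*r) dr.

Integrate by parts once (u = r, dv = 4*cos(3*r) dr).
An antiderivative is F(r) = 4*r*sin(3*r)/3 + 4*cos(3*r)/9.
Then F(pi/6) - F(0) = (2*pi/9) - (4/9) = -4/9 + 2*pi/9.

-4/9 + 2*pi/9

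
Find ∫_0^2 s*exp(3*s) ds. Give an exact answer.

Integrate by parts once (u = s, dv = exp(3*s) ds).
An antiderivative is F(s) = (3*s - 1)*exp(3*s)/9.
Then F(2) - F(0) = (5*exp(6)/9) - (-1/9) = 1/9 + 5*exp(6)/9.

1/9 + 5*exp(6)/9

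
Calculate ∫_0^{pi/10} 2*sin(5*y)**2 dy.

Use the identity sin^2(5*y) = (1 - cos(10*y))/2.
An antiderivative is F(y) = y - sin(10*y)/10.
Then F(pi/10) - F(0) = (pi/10) - (0) = pi/10.

pi/10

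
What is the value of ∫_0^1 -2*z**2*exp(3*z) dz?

Integrate by parts twice (u = z^2, dv = -2*exp(3*z) dz).
An antiderivative is F(z) = (-18*z**2 + 12*z - 4)*exp(3*z)/27.
Then F(1) - F(0) = (-10*exp(3)/27) - (-4/27) = 4/27 - 10*exp(3)/27.

4/27 - 10*exp(3)/27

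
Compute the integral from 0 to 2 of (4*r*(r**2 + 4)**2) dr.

896/3

Let u = r**2 + 4, so du = 2*r dr. When r = 0, u = 4; when r = 2, u = 8.
The integral becomes 2·∫ u**2 du from 4 to 8, with antiderivative 2*u**3/3.
Back in r: F(r) = 2*(r**2 + 4)**3/3.
Then F(2) - F(0) = (1024/3) - (128/3) = 896/3.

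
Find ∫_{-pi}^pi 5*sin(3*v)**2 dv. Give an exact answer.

5*pi

Use the identity sin^2(3*v) = (1 - cos(6*v))/2.
An antiderivative is F(v) = 5*v/2 - 5*sin(6*v)/12.
Then F(pi) - F(-pi) = (5*pi/2) - (-5*pi/2) = 5*pi.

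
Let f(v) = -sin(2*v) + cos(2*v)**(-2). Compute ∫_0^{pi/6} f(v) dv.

-1/4 + sqrt(3)/2

An antiderivative is F(v) = cos(2*v)/2 + tan(2*v)/2.
Then F(pi/6) - F(0) = (1/4 + sqrt(3)/2) - (1/2) = -1/4 + sqrt(3)/2.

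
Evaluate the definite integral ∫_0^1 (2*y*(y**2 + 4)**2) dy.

61/3

Let u = y**2 + 4, so du = 2*y dy. When y = 0, u = 4; when y = 1, u = 5.
The integral becomes ∫ u**2 du from 4 to 5, with antiderivative u**3/3.
Back in y: F(y) = (y**2 + 4)**3/3.
Then F(1) - F(0) = (125/3) - (64/3) = 61/3.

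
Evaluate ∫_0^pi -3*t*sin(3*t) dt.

-pi

Integrate by parts once (u = t, dv = -3*sin(3*t) dt).
An antiderivative is F(t) = t*cos(3*t) - sin(3*t)/3.
Then F(pi) - F(0) = (-pi) - (0) = -pi.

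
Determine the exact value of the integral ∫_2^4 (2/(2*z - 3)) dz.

An antiderivative is F(z) = log(2*z - 3).
Then F(4) - F(2) = (log(5)) - (0) = log(5).

log(5)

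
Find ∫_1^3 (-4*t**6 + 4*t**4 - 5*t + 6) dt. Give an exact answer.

By the power rule, an antiderivative is F(t) = -4*t**7/7 + 4*t**5/5 - 5*t**2/2 + 6*t.
Then F(3) - F(1) = (-74187/70) - (261/70) = -37224/35.

-37224/35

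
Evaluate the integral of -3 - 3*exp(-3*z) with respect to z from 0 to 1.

-4 + exp(-3)

An antiderivative is F(z) = -3*z + exp(-3*z).
Then F(1) - F(0) = (-3 + exp(-3)) - (1) = -4 + exp(-3).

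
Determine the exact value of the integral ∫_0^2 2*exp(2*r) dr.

-1 + exp(4)

Let u = 2*r, so du = 2 dr. When r = 0, u = 0; when r = 2, u = 4.
The integral becomes ∫ exp(u) du from 0 to 4, with antiderivative exp(u).
Back in r: F(r) = exp(2*r).
Then F(2) - F(0) = (exp(4)) - (1) = -1 + exp(4).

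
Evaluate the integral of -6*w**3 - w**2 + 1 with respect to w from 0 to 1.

-5/6

By the power rule, an antiderivative is F(w) = -3*w**4/2 - w**3/3 + w.
Then F(1) - F(0) = (-5/6) - (0) = -5/6.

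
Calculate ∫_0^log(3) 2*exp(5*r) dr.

Let u = exp(r), so du = exp(r) dr. When r = 0, u = 1; when r = log(3), u = 3.
The integral becomes 2·∫ u**4 du from 1 to 3, with antiderivative 2*u**5/5.
Back in r: F(r) = 2*exp(5*r)/5.
Then F(log(3)) - F(0) = (486/5) - (2/5) = 484/5.

484/5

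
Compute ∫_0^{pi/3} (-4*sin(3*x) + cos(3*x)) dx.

An antiderivative is F(x) = sin(3*x)/3 + 4*cos(3*x)/3.
Then F(pi/3) - F(0) = (-4/3) - (4/3) = -8/3.

-8/3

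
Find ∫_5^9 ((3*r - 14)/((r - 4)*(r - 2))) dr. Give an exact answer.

Factor the denominator: r**2 - 6*r + 8 = (r - 2)(r - 4).
Partial fractions: (3*r - 14)/((r - 4)*(r - 2)) = 4/(r - 2) - 1/(r - 4).
An antiderivative is F(r) = -log(r - 4) + 4*log(r - 2).
Then F(9) - F(5) = (-log(5) + 4*log(7)) - (log(81)) = -4*log(3) - log(5) + 4*log(7).

-4*log(3) - log(5) + 4*log(7)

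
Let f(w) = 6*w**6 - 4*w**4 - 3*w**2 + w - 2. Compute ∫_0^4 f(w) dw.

By the power rule, an antiderivative is F(w) = 6*w**7/7 - 4*w**5/5 - w**3 + w**2/2 - 2*w.
Then F(4) - F(0) = (460608/35) - (0) = 460608/35.

460608/35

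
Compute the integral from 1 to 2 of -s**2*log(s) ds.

7/9 - 8*log(2)/3

Integrate by parts once (u = ln s, dv = -s**2 ds).
An antiderivative is F(s) = -s**3*(3*log(s) - 1)/9.
Then F(2) - F(1) = (8/9 - 8*log(2)/3) - (1/9) = 7/9 - 8*log(2)/3.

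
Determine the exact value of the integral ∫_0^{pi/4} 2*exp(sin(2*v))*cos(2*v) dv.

Let u = sin(2*v), so du = 2*cos(2*v) dv. When v = 0, u = 0; when v = pi/4, u = 1.
The integral becomes ∫ exp(u) du from 0 to 1, with antiderivative exp(u).
Back in v: F(v) = exp(sin(2*v)).
Then F(pi/4) - F(0) = (E) - (1) = -1 + E.

-1 + E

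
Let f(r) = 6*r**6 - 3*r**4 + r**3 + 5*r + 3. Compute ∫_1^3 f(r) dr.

By the power rule, an antiderivative is F(r) = 6*r**7/7 - 3*r**5/5 + r**4/4 + 5*r**2/2 + 3*r.
Then F(3) - F(1) = (249273/140) - (841/140) = 62108/35.

62108/35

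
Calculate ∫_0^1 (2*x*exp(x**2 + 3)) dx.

-exp(3) + exp(4)

Let u = x**2 + 3, so du = 2*x dx. When x = 0, u = 3; when x = 1, u = 4.
The integral becomes ∫ exp(u) du from 3 to 4, with antiderivative exp(u).
Back in x: F(x) = exp(x**2 + 3).
Then F(1) - F(0) = (exp(4)) - (exp(3)) = -exp(3) + exp(4).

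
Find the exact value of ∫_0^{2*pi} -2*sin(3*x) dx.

An antiderivative is F(x) = 2*cos(3*x)/3.
Then F(2*pi) - F(0) = (2/3) - (2/3) = 0.

0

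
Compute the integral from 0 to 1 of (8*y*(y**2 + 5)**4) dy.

18604/5

Let u = y**2 + 5, so du = 2*y dy. When y = 0, u = 5; when y = 1, u = 6.
The integral becomes 4·∫ u**4 du from 5 to 6, with antiderivative 4*u**5/5.
Back in y: F(y) = 4*(y**2 + 5)**5/5.
Then F(1) - F(0) = (31104/5) - (2500) = 18604/5.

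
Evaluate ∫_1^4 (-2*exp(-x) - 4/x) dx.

An antiderivative is F(x) = -4*log(x) + 2*exp(-x).
Then F(4) - F(1) = (-8*log(2) + 2*exp(-4)) - (2*exp(-1)) = -8*log(2) - 2*exp(-1) + 2*exp(-4).

-8*log(2) - 2*exp(-1) + 2*exp(-4)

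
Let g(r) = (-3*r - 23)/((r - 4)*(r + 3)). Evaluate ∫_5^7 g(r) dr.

Factor the denominator: r**2 - r - 12 = (r + 3)(r - 4).
Partial fractions: (-3*r - 23)/((r - 4)*(r + 3)) = 2/(r + 3) - 5/(r - 4).
An antiderivative is F(r) = -5*log(r - 4) + 2*log(r + 3).
Then F(7) - F(5) = (-5*log(3) + 2*log(2) + 2*log(5)) - (log(64)) = -5*log(3) - 4*log(2) + 2*log(5).

-5*log(3) - 4*log(2) + 2*log(5)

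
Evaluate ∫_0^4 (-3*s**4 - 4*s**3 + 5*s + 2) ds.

By the power rule, an antiderivative is F(s) = -3*s**5/5 - s**4 + 5*s**2/2 + 2*s.
Then F(4) - F(0) = (-4112/5) - (0) = -4112/5.

-4112/5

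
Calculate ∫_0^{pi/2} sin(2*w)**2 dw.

Use the identity sin^2(2*w) = (1 - cos(4*w))/2.
An antiderivative is F(w) = w/2 - sin(4*w)/8.
Then F(pi/2) - F(0) = (pi/4) - (0) = pi/4.

pi/4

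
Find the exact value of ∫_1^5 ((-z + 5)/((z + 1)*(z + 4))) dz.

-4*log(3) + 3*log(5)

Factor the denominator: z**2 + 5*z + 4 = (z + 4)(z + 1).
Partial fractions: (-z + 5)/((z + 1)*(z + 4)) = -3/(z + 4) + 2/(z + 1).
An antiderivative is F(z) = 2*log(z + 1) - 3*log(z + 4).
Then F(5) - F(1) = (log(4/81)) - (-3*log(5) + 2*log(2)) = -4*log(3) + 3*log(5).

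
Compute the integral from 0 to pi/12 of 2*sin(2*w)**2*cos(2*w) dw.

1/24

Let u = sin(2*w), so du = 2*cos(2*w) dw. When w = 0, u = 0; when w = pi/12, u = 1/2.
The integral becomes ∫ u**2 du from 0 to 1/2, with antiderivative u**3/3.
Back in w: F(w) = sin(2*w)**3/3.
Then F(pi/12) - F(0) = (1/24) - (0) = 1/24.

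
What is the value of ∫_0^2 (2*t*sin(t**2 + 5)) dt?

Let u = t**2 + 5, so du = 2*t dt. When t = 0, u = 5; when t = 2, u = 9.
The integral becomes ∫ sin(u) du from 5 to 9, with antiderivative -cos(u).
Back in t: F(t) = -cos(t**2 + 5).
Then F(2) - F(0) = (-cos(9)) - (-cos(5)) = cos(5) - cos(9).

cos(5) - cos(9)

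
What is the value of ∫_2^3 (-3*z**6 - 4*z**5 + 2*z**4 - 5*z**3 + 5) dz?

By the power rule, an antiderivative is F(z) = -3*z**7/7 - 2*z**6/3 + 2*z**5/5 - 5*z**4/4 + 5*z.
Then F(3) - F(2) = (-197727/140) - (-9946/105) = -553397/420.

-553397/420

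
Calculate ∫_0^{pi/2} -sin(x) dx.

An antiderivative is F(x) = cos(x).
Then F(pi/2) - F(0) = (0) - (1) = -1.

-1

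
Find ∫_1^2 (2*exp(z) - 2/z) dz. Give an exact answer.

-2*exp(1) - 2*log(2) + 2*exp(2)

An antiderivative is F(z) = 2*exp(z) - 2*log(z).
Then F(2) - F(1) = (-2*log(2) + 2*exp(2)) - (2*exp(1)) = -2*exp(1) - 2*log(2) + 2*exp(2).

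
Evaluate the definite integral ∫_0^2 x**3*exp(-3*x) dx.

Integrate by parts 3 times (u = x^3, dv = exp(-3*x) dx).
An antiderivative is F(x) = (-9*x**3 - 9*x**2 - 6*x - 2)*exp(-3*x)/27.
Then F(2) - F(0) = (-122*exp(-6)/27) - (-2/27) = 2/27 - 122*exp(-6)/27.

2/27 - 122*exp(-6)/27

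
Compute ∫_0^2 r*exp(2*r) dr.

Integrate by parts once (u = r, dv = exp(2*r) dr).
An antiderivative is F(r) = (2*r - 1)*exp(2*r)/4.
Then F(2) - F(0) = (3*exp(4)/4) - (-1/4) = 1/4 + 3*exp(4)/4.

1/4 + 3*exp(4)/4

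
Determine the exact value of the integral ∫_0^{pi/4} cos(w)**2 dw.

Use the identity cos^2(w) = (1 + cos(2*w))/2.
An antiderivative is F(w) = w/2 + sin(2*w)/4.
Then F(pi/4) - F(0) = (1/4 + pi/8) - (0) = 1/4 + pi/8.

1/4 + pi/8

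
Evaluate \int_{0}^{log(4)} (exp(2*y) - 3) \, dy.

15/2 - log(64)

An antiderivative is F(y) = exp(2*y)/2 - 3*y.
Then F(log(4)) - F(0) = (8 - log(64)) - (1/2) = 15/2 - log(64).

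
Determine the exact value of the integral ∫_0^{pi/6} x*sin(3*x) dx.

1/9

Integrate by parts once (u = x, dv = sin(3*x) dx).
An antiderivative is F(x) = -x*cos(3*x)/3 + sin(3*x)/9.
Then F(pi/6) - F(0) = (1/9) - (0) = 1/9.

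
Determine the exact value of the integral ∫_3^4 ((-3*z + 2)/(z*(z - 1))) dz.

log(3/8)

Factor the denominator: z**2 - z = z(z - 1).
Partial fractions: (-3*z + 2)/(z*(z - 1)) = -2/z - 1/(z - 1).
An antiderivative is F(z) = -2*log(z) - log(z - 1).
Then F(4) - F(3) = (-log(48)) - (-log(18)) = log(3/8).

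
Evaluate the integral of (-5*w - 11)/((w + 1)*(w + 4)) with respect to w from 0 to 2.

Factor the denominator: w**2 + 5*w + 4 = (w + 4)(w + 1).
Partial fractions: (-5*w - 11)/((w + 1)*(w + 4)) = -3/(w + 4) - 2/(w + 1).
An antiderivative is F(w) = -2*log(w + 1) - 3*log(w + 4).
Then F(2) - F(0) = (-5*log(3) - 3*log(2)) - (-log(64)) = -5*log(3) + 3*log(2).

-5*log(3) + 3*log(2)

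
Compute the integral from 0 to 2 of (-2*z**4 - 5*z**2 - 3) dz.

-482/15

By the power rule, an antiderivative is F(z) = -2*z**5/5 - 5*z**3/3 - 3*z.
Then F(2) - F(0) = (-482/15) - (0) = -482/15.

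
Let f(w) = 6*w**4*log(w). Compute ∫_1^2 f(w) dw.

Integrate by parts once (u = ln w, dv = 6*w**4 dw).
An antiderivative is F(w) = 6*w**5*(5*log(w) - 1)/25.
Then F(2) - F(1) = (-192/25 + 192*log(2)/5) - (-6/25) = -186/25 + 192*log(2)/5.

-186/25 + 192*log(2)/5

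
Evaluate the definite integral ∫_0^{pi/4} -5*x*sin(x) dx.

5*sqrt(2)*(-4 + pi)/8

Integrate by parts once (u = x, dv = -5*sin(x) dx).
An antiderivative is F(x) = 5*x*cos(x) - 5*sin(x).
Then F(pi/4) - F(0) = (5*sqrt(2)*(-4 + pi)/8) - (0) = 5*sqrt(2)*(-4 + pi)/8.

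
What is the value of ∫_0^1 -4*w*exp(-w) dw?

-4 + 8*exp(-1)

Integrate by parts once (u = w, dv = -4*exp(-w) dw).
An antiderivative is F(w) = (4*w + 4)*exp(-w).
Then F(1) - F(0) = (8*exp(-1)) - (4) = -4 + 8*exp(-1).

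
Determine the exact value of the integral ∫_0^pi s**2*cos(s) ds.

-2*pi

Integrate by parts twice (u = s^2, dv = cos(s) ds).
An antiderivative is F(s) = s**2*sin(s) + 2*s*cos(s) - 2*sin(s).
Then F(pi) - F(0) = (-2*pi) - (0) = -2*pi.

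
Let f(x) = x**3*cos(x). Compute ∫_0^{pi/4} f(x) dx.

-3*sqrt(2) - 3*sqrt(2)*pi/4 + sqrt(2)*pi**3/128 + 3*sqrt(2)*pi**2/32 + 6

Integrate by parts 3 times (u = x^3, dv = cos(x) dx).
An antiderivative is F(x) = x**3*sin(x) + 3*x**2*cos(x) - 6*x*sin(x) - 6*cos(x).
Then F(pi/4) - F(0) = (sqrt(2)*(-384 - 96*pi + pi**3 + 12*pi**2)/128) - (-6) = -3*sqrt(2) - 3*sqrt(2)*pi/4 + sqrt(2)*pi**3/128 + 3*sqrt(2)*pi**2/32 + 6.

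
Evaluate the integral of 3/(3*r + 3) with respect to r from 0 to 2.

log(3)

Let u = 3*r + 3, so du = 3 dr. When r = 0, u = 3; when r = 2, u = 9.
The integral becomes ∫ 1/u du from 3 to 9, with antiderivative log(u).
Back in r: F(r) = log(3*r + 3).
Then F(2) - F(0) = (log(9)) - (log(3)) = log(3).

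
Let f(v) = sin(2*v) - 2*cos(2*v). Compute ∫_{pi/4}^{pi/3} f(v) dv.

5/4 - sqrt(3)/2

An antiderivative is F(v) = -sin(2*v) - cos(2*v)/2.
Then F(pi/3) - F(pi/4) = (1/4 - sqrt(3)/2) - (-1) = 5/4 - sqrt(3)/2.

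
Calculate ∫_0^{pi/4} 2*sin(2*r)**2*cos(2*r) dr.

1/3

Let u = sin(2*r), so du = 2*cos(2*r) dr. When r = 0, u = 0; when r = pi/4, u = 1.
The integral becomes ∫ u**2 du from 0 to 1, with antiderivative u**3/3.
Back in r: F(r) = sin(2*r)**3/3.
Then F(pi/4) - F(0) = (1/3) - (0) = 1/3.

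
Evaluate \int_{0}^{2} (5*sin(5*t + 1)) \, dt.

-cos(11) + cos(1)

Let u = 5*t + 1, so du = 5 dt. When t = 0, u = 1; when t = 2, u = 11.
The integral becomes ∫ sin(u) du from 1 to 11, with antiderivative -cos(u).
Back in t: F(t) = -cos(5*t + 1).
Then F(2) - F(0) = (-cos(11)) - (-cos(1)) = -cos(11) + cos(1).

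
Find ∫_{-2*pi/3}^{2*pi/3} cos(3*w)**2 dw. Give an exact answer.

Use the identity cos^2(3*w) = (1 + cos(6*w))/2.
An antiderivative is F(w) = w/2 + sin(6*w)/12.
Then F(2*pi/3) - F(-2*pi/3) = (pi/3) - (-pi/3) = 2*pi/3.

2*pi/3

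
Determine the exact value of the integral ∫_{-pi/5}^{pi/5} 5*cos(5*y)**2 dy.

pi

Use the identity cos^2(5*y) = (1 + cos(10*y))/2.
An antiderivative is F(y) = 5*y/2 + sin(10*y)/4.
Then F(pi/5) - F(-pi/5) = (pi/2) - (-pi/2) = pi.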